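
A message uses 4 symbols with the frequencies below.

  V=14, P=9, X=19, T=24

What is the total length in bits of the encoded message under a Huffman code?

Merge the two smallest weights repeatedly:
merge P(9) and V(14): 23
merge X(19) and 23: 42
merge T(24) and 42: 66
Each symbol's bit-cost is frequency × depth; summing gives 131 bits (equivalently 23 + 42 + 66).

131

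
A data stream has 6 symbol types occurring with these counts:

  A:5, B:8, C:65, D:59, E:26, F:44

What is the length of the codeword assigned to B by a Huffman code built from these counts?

4

Huffman merges, smallest pair first:
A(5) + B(8) → 13
13 + E(26) → 39
39 + F(44) → 83
D(59) + C(65) → 124
83 + 124 → 207
B sits 4 levels below the root, so its codeword is 4 bits.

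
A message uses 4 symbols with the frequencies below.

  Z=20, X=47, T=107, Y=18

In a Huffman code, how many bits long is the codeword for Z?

Build the tree from the bottom:
Y(18) + Z(20) → 38
38 + X(47) → 85
85 + T(107) → 192
Z sits 3 levels below the root, so its codeword is 3 bits.

3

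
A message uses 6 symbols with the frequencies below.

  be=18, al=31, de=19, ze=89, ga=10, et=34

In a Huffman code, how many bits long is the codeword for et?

Build the tree from the bottom:
ga(10) + be(18) → 28
de(19) + 28 → 47
al(31) + et(34) → 65
47 + 65 → 112
ze(89) + 112 → 201
et sits 3 levels below the root, so its codeword is 3 bits.

3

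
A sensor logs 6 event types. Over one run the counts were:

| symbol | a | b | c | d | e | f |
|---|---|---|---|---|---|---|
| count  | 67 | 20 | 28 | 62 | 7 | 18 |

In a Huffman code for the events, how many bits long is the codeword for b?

3

Build the tree from the bottom:
e(7) + f(18) → 25
b(20) + 25 → 45
c(28) + 45 → 73
d(62) + a(67) → 129
73 + 129 → 202
b's leaf is at depth 3, giving a 3-bit codeword.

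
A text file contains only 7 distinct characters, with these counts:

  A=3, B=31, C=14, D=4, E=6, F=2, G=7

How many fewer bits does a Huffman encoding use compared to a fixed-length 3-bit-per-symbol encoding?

49

Fixed-length: 3 bits × 67 symbols = 201 bits.
Huffman merges:
combine F(2), A(3) → 5
combine D(4), 5 → 9
combine E(6), G(7) → 13
combine 9, 13 → 22
combine C(14), 22 → 36
combine B(31), 36 → 67
Huffman total = 5 + 9 + 13 + 22 + 36 + 67 = 152 bits.
Saving = 201 − 152 = 49 bits.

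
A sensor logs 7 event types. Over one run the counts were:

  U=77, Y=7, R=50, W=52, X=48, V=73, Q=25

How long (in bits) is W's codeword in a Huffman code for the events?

Build the tree from the bottom:
merge Y(7) and Q(25): 32
merge 32 and X(48): 80
merge R(50) and W(52): 102
merge V(73) and U(77): 150
merge 80 and 102: 182
merge 150 and 182: 332
The subtree containing W is merged 3 times, so code length = 3.

3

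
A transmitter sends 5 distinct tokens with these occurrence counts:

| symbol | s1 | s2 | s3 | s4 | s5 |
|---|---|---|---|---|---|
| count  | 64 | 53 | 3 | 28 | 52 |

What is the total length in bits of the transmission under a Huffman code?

Build the Huffman tree bottom-up:
merge s3(3) and s4(28): 31
merge 31 and s5(52): 83
merge s2(53) and s1(64): 117
merge 83 and 117: 200
Each symbol's bit-cost is frequency × depth; summing gives 431 bits (equivalently 31 + 83 + 117 + 200).

431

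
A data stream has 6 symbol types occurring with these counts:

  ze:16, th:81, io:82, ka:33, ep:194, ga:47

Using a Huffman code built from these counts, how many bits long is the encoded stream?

1020

Build the Huffman tree bottom-up:
ze(16) + ka(33) → 49
ga(47) + 49 → 96
th(81) + io(82) → 163
96 + 163 → 259
ep(194) + 259 → 453
Each symbol's bit-cost is frequency × depth; summing gives 1020 bits (equivalently 49 + 96 + 163 + 259 + 453).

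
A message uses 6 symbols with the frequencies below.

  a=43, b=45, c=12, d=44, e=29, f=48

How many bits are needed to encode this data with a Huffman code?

567

Greedily combine the two least-frequent nodes:
merge c(12) and e(29): 41
merge 41 and a(43): 84
merge d(44) and b(45): 89
merge f(48) and 84: 132
merge 89 and 132: 221
Each symbol's bit-cost is frequency × depth; summing gives 567 bits (equivalently 41 + 84 + 89 + 132 + 221).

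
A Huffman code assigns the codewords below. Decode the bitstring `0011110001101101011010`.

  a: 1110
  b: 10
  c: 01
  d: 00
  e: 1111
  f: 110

dedcbfbfb

Read left to right; each codeword is recognised as soon as it completes (prefix code):
  00→d | 1111→e | 00→d | 01→c | 10→b | 110→f | 10→b | 110→f | 10→b
Decoded message: dedcbfbfb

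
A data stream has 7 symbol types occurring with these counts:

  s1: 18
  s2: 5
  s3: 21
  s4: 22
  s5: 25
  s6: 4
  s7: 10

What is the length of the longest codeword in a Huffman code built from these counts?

5

Merge the two lowest-weight nodes at each step:
merge s6(4) and s2(5): 9
merge 9 and s7(10): 19
merge s1(18) and 19: 37
merge s3(21) and s4(22): 43
merge s5(25) and 37: 62
merge 43 and 62: 105
Maximum depth reached is 5.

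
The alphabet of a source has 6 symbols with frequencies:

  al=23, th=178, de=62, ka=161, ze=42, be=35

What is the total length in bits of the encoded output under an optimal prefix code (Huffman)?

Build the Huffman tree bottom-up:
merge al(23) and be(35): 58
merge ze(42) and 58: 100
merge de(62) and 100: 162
merge ka(161) and 162: 323
merge th(178) and 323: 501
The encoded length is the sum of every internal node's weight: 58 + 100 + 162 + 323 + 501 = 1144 bits.

1144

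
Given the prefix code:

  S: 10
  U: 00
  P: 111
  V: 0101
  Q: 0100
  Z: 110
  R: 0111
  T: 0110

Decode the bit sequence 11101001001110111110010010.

PQSRRZQS

Read left to right; each codeword is recognised as soon as it completes (prefix code):
  111→P | 0100→Q | 10→S | 0111→R | 0111→R | 110→Z | 0100→Q | 10→S
Decoded message: PQSRRZQS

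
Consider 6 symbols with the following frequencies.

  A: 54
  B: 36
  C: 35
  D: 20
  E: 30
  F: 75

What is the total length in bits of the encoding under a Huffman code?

Build the Huffman tree bottom-up:
merge D(20) and E(30): 50
merge C(35) and B(36): 71
merge 50 and A(54): 104
merge 71 and F(75): 146
merge 104 and 146: 250
Total encoded bits = sum of merged weights = 50 + 71 + 104 + 146 + 250 = 621.

621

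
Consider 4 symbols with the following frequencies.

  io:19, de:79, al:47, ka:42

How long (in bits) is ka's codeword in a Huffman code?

Build the tree from the bottom:
io(19) + ka(42) → 61
al(47) + 61 → 108
de(79) + 108 → 187
ka sits 3 levels below the root, so its codeword is 3 bits.

3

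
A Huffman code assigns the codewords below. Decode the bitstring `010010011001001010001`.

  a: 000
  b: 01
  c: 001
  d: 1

bccdccbad

Read left to right; each codeword is recognised as soon as it completes (prefix code):
  01→b | 001→c | 001→c | 1→d | 001→c | 001→c | 01→b | 000→a | 1→d
Decoded message: bccdccbad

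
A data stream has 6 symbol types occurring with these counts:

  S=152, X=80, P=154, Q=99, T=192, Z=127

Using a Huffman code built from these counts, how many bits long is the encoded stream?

Merge the two smallest weights repeatedly:
X(80) + Q(99) → 179
Z(127) + S(152) → 279
P(154) + 179 → 333
T(192) + 279 → 471
333 + 471 → 804
The encoded length is the sum of every internal node's weight: 179 + 279 + 333 + 471 + 804 = 2066 bits.

2066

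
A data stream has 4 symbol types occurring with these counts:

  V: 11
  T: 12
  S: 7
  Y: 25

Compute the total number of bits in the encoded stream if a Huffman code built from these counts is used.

103

Build the Huffman tree bottom-up:
merge S(7) and V(11): 18
merge T(12) and 18: 30
merge Y(25) and 30: 55
Each symbol's bit-cost is frequency × depth; summing gives 103 bits (equivalently 18 + 30 + 55).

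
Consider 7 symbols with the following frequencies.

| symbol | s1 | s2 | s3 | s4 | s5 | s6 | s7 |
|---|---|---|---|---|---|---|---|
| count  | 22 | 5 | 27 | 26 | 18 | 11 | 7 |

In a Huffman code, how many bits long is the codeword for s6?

Repeatedly merge the two smallest:
s2(5) + s7(7) → 12
s6(11) + 12 → 23
s5(18) + s1(22) → 40
23 + s4(26) → 49
s3(27) + 40 → 67
49 + 67 → 116
The subtree containing s6 is merged 3 times, so code length = 3.

3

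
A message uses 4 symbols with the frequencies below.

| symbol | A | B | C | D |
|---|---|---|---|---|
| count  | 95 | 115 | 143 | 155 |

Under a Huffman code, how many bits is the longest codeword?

Merge the two lowest-weight nodes at each step:
A(95) + B(115) → 210
C(143) + D(155) → 298
210 + 298 → 508
The rarest symbols sit at the bottom; the longest codeword is 2 bits.

2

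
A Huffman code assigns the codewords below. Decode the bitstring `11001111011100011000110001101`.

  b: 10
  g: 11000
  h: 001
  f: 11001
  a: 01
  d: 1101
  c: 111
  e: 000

fcagggd

Read left to right; each codeword is recognised as soon as it completes (prefix code):
  11001→f | 111→c | 01→a | 11000→g | 11000→g | 11000→g | 1101→d
Decoded message: fcagggd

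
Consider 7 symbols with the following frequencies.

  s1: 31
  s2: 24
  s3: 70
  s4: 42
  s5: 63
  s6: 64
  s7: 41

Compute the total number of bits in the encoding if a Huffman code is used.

926

Greedily combine the two least-frequent nodes:
combine s2(24), s1(31) → 55
combine s7(41), s4(42) → 83
combine 55, s5(63) → 118
combine s6(64), s3(70) → 134
combine 83, 118 → 201
combine 134, 201 → 335
Total encoded bits = sum of merged weights = 55 + 83 + 118 + 134 + 201 + 335 = 926.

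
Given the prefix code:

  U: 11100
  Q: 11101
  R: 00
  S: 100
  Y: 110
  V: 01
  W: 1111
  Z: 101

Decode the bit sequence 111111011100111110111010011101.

WYUWZYSQ

Read left to right; each codeword is recognised as soon as it completes (prefix code):
  1111→W | 110→Y | 11100→U | 1111→W | 101→Z | 110→Y | 100→S | 11101→Q
Decoded message: WYUWZYSQ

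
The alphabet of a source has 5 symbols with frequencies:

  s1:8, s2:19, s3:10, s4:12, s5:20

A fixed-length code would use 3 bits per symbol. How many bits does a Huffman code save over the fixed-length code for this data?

51

Fixed-length: 3 bits × 69 symbols = 207 bits.
Huffman merges:
combine s1(8), s3(10) → 18
combine s4(12), 18 → 30
combine s2(19), s5(20) → 39
combine 30, 39 → 69
Huffman total = 18 + 30 + 39 + 69 = 156 bits.
Saving = 207 − 156 = 51 bits.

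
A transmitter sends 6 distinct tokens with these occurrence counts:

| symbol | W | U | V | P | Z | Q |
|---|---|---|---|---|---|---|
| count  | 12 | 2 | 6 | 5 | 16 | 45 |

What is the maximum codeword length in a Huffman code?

Merge the two lowest-weight nodes at each step:
U(2) + P(5) → 7
V(6) + 7 → 13
W(12) + 13 → 25
Z(16) + 25 → 41
41 + Q(45) → 86
The rarest symbols sit at the bottom; the longest codeword is 5 bits.

5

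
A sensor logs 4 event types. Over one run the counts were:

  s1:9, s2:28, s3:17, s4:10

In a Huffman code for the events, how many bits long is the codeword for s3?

2

Repeatedly merge the two smallest:
s1(9) + s4(10) → 19
s3(17) + 19 → 36
s2(28) + 36 → 64
The subtree containing s3 is merged 2 times, so code length = 2.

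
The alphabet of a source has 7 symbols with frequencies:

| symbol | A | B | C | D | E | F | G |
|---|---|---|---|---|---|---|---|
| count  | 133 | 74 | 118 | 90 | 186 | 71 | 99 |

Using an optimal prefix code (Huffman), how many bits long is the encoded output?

2127

Merge the two smallest weights repeatedly:
combine F(71), B(74) → 145
combine D(90), G(99) → 189
combine C(118), A(133) → 251
combine 145, E(186) → 331
combine 189, 251 → 440
combine 331, 440 → 771
The encoded length is the sum of every internal node's weight: 145 + 189 + 251 + 331 + 440 + 771 = 2127 bits.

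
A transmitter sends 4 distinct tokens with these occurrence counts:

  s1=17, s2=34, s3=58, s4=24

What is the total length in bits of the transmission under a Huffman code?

Build the Huffman tree bottom-up:
combine s1(17), s4(24) → 41
combine s2(34), 41 → 75
combine s3(58), 75 → 133
Total encoded bits = sum of merged weights = 41 + 75 + 133 = 249.

249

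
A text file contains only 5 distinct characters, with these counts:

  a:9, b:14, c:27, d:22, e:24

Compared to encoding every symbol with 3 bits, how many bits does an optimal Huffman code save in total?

73

Fixed-length: 3 bits × 96 symbols = 288 bits.
Huffman merges:
combine a(9), b(14) → 23
combine d(22), 23 → 45
combine e(24), c(27) → 51
combine 45, 51 → 96
Huffman total = 23 + 45 + 51 + 96 = 215 bits.
Saving = 288 − 215 = 73 bits.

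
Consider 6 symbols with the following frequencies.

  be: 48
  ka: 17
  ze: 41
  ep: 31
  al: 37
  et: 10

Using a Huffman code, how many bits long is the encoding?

453

Greedily combine the two least-frequent nodes:
combine et(10), ka(17) → 27
combine 27, ep(31) → 58
combine al(37), ze(41) → 78
combine be(48), 58 → 106
combine 78, 106 → 184
Each symbol's bit-cost is frequency × depth; summing gives 453 bits (equivalently 27 + 58 + 78 + 106 + 184).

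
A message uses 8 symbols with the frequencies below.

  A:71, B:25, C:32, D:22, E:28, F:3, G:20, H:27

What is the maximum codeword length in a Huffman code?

Merge the two lowest-weight nodes at each step:
F(3) + G(20) → 23
D(22) + 23 → 45
B(25) + H(27) → 52
E(28) + C(32) → 60
45 + 52 → 97
60 + A(71) → 131
97 + 131 → 228
The first pair merged (F, G) ends up deepest, at depth 4.

4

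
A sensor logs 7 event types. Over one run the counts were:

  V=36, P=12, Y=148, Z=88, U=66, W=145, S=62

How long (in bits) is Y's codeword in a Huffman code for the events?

Huffman merges, smallest pair first:
combine P(12), V(36) → 48
combine 48, S(62) → 110
combine U(66), Z(88) → 154
combine 110, W(145) → 255
combine Y(148), 154 → 302
combine 255, 302 → 557
Y's leaf is at depth 2, giving a 2-bit codeword.

2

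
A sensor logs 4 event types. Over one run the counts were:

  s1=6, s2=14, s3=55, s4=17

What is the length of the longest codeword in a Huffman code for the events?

Merge the two lowest-weight nodes at each step:
merge s1(6) and s2(14): 20
merge s4(17) and 20: 37
merge 37 and s3(55): 92
The rarest symbols sit at the bottom; the longest codeword is 3 bits.

3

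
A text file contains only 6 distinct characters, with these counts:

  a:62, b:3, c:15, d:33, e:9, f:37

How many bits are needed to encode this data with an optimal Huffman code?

Build the Huffman tree bottom-up:
merge b(3) and e(9): 12
merge 12 and c(15): 27
merge 27 and d(33): 60
merge f(37) and 60: 97
merge a(62) and 97: 159
Total encoded bits = sum of merged weights = 12 + 27 + 60 + 97 + 159 = 355.

355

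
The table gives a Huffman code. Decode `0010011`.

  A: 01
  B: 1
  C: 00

Read left to right; each codeword is recognised as soon as it completes (prefix code):
  00→C | 1→B | 00→C | 1→B | 1→B
Decoded message: CBCBB

CBCBB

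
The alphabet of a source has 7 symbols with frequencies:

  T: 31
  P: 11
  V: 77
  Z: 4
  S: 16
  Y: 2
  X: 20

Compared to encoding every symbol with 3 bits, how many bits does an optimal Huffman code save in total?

131

Fixed-length: 3 bits × 161 symbols = 483 bits.
Huffman merges:
combine Y(2), Z(4) → 6
combine 6, P(11) → 17
combine S(16), 17 → 33
combine X(20), T(31) → 51
combine 33, 51 → 84
combine V(77), 84 → 161
Huffman total = 6 + 17 + 33 + 51 + 84 + 161 = 352 bits.
Saving = 483 − 352 = 131 bits.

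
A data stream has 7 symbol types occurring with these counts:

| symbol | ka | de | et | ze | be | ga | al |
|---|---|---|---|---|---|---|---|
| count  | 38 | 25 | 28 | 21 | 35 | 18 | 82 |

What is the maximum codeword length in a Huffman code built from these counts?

3

Merge the two lowest-weight nodes at each step:
merge ga(18) and ze(21): 39
merge de(25) and et(28): 53
merge be(35) and ka(38): 73
merge 39 and 53: 92
merge 73 and al(82): 155
merge 92 and 155: 247
The rarest symbols sit at the bottom; the longest codeword is 3 bits.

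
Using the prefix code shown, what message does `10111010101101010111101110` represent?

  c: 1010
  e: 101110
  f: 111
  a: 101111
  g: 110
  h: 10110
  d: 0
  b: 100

Read left to right; each codeword is recognised as soon as it completes (prefix code):
  101110→e | 1010→c | 110→g | 1010→c | 111→f | 101110→e
Decoded message: ecgcfe

ecgcfe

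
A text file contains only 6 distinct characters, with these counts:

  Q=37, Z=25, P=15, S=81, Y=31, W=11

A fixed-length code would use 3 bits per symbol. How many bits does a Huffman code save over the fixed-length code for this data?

136

Fixed-length: 3 bits × 200 symbols = 600 bits.
Huffman merges:
W(11) + P(15) → 26
Z(25) + 26 → 51
Y(31) + Q(37) → 68
51 + 68 → 119
S(81) + 119 → 200
Huffman total = 26 + 51 + 68 + 119 + 200 = 464 bits.
Saving = 600 − 464 = 136 bits.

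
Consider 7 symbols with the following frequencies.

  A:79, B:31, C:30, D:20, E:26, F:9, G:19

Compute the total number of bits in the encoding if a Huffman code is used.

Greedily combine the two least-frequent nodes:
merge F(9) and G(19): 28
merge D(20) and E(26): 46
merge 28 and C(30): 58
merge B(31) and 46: 77
merge 58 and 77: 135
merge A(79) and 135: 214
Total encoded bits = sum of merged weights = 28 + 46 + 58 + 77 + 135 + 214 = 558.

558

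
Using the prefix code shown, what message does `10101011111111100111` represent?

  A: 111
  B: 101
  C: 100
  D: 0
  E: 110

BDBAAEDA

Read left to right; each codeword is recognised as soon as it completes (prefix code):
  101→B | 0→D | 101→B | 111→A | 111→A | 110→E | 0→D | 111→A
Decoded message: BDBAAEDA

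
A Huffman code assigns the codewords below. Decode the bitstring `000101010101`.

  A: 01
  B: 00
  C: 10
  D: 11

Read left to right; each codeword is recognised as soon as it completes (prefix code):
  00→B | 01→A | 01→A | 01→A | 01→A | 01→A
Decoded message: BAAAAA

BAAAAA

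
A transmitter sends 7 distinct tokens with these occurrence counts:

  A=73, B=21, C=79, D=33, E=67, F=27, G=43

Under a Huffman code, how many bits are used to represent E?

3

Huffman merges, smallest pair first:
B(21) + F(27) → 48
D(33) + G(43) → 76
48 + E(67) → 115
A(73) + 76 → 149
C(79) + 115 → 194
149 + 194 → 343
The subtree containing E is merged 3 times, so code length = 3.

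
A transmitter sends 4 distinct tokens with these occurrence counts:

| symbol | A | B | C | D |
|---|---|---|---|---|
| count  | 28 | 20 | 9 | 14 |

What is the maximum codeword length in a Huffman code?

3

Merge the two lowest-weight nodes at each step:
C(9) + D(14) → 23
B(20) + 23 → 43
A(28) + 43 → 71
Maximum depth reached is 3.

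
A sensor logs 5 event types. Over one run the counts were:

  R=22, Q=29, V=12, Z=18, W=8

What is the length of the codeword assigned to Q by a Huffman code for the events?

2

Build the tree from the bottom:
merge W(8) and V(12): 20
merge Z(18) and 20: 38
merge R(22) and Q(29): 51
merge 38 and 51: 89
The subtree containing Q is merged 2 times, so code length = 2.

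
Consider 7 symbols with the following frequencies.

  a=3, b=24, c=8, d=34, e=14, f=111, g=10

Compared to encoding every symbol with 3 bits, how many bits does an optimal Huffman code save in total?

Fixed-length: 3 bits × 204 symbols = 612 bits.
Huffman merges:
a(3) + c(8) → 11
g(10) + 11 → 21
e(14) + 21 → 35
b(24) + d(34) → 58
35 + 58 → 93
93 + f(111) → 204
Huffman total = 11 + 21 + 35 + 58 + 93 + 204 = 422 bits.
Saving = 612 − 422 = 190 bits.

190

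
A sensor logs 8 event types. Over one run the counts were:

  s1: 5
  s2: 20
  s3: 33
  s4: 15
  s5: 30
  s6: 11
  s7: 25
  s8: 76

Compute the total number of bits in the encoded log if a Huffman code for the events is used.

583

Build the Huffman tree bottom-up:
merge s1(5) and s6(11): 16
merge s4(15) and 16: 31
merge s2(20) and s7(25): 45
merge s5(30) and 31: 61
merge s3(33) and 45: 78
merge 61 and s8(76): 137
merge 78 and 137: 215
Total encoded bits = sum of merged weights = 16 + 31 + 45 + 61 + 78 + 137 + 215 = 583.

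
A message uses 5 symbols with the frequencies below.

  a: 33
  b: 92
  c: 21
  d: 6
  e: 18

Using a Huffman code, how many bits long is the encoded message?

Merge the two smallest weights repeatedly:
merge d(6) and e(18): 24
merge c(21) and 24: 45
merge a(33) and 45: 78
merge 78 and b(92): 170
Each symbol's bit-cost is frequency × depth; summing gives 317 bits (equivalently 24 + 45 + 78 + 170).

317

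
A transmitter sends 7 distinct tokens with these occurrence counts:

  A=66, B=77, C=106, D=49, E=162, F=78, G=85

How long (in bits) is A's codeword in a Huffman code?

Huffman merges, smallest pair first:
combine D(49), A(66) → 115
combine B(77), F(78) → 155
combine G(85), C(106) → 191
combine 115, 155 → 270
combine E(162), 191 → 353
combine 270, 353 → 623
The subtree containing A is merged 3 times, so code length = 3.

3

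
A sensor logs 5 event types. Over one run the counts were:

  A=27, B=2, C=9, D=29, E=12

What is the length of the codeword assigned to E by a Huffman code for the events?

3

Huffman merges, smallest pair first:
B(2) + C(9) → 11
11 + E(12) → 23
23 + A(27) → 50
D(29) + 50 → 79
E sits 3 levels below the root, so its codeword is 3 bits.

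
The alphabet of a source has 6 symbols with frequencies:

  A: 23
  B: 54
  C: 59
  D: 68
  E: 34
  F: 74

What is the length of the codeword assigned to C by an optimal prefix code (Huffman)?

Repeatedly merge the two smallest:
A(23) + E(34) → 57
B(54) + 57 → 111
C(59) + D(68) → 127
F(74) + 111 → 185
127 + 185 → 312
C's leaf is at depth 2, giving a 2-bit codeword.

2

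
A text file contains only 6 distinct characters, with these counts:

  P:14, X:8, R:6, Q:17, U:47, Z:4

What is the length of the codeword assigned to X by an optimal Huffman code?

Repeatedly merge the two smallest:
combine Z(4), R(6) → 10
combine X(8), 10 → 18
combine P(14), Q(17) → 31
combine 18, 31 → 49
combine U(47), 49 → 96
The subtree containing X is merged 3 times, so code length = 3.

3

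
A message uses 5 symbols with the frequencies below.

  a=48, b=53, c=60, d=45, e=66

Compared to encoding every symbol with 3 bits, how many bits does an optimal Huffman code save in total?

Fixed-length: 3 bits × 272 symbols = 816 bits.
Huffman merges:
d(45) + a(48) → 93
b(53) + c(60) → 113
e(66) + 93 → 159
113 + 159 → 272
Huffman total = 93 + 113 + 159 + 272 = 637 bits.
Saving = 816 − 637 = 179 bits.

179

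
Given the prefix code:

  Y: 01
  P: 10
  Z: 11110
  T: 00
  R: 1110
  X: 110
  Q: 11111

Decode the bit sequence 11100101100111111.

RYYPYQ

Read left to right; each codeword is recognised as soon as it completes (prefix code):
  1110→R | 01→Y | 01→Y | 10→P | 01→Y | 11111→Q
Decoded message: RYYPYQ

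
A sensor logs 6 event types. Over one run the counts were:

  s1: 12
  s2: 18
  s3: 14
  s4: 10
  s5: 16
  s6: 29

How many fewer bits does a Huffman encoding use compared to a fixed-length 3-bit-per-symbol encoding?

47

Fixed-length: 3 bits × 99 symbols = 297 bits.
Huffman merges:
s4(10) + s1(12) → 22
s3(14) + s5(16) → 30
s2(18) + 22 → 40
s6(29) + 30 → 59
40 + 59 → 99
Huffman total = 22 + 30 + 40 + 59 + 99 = 250 bits.
Saving = 297 − 250 = 47 bits.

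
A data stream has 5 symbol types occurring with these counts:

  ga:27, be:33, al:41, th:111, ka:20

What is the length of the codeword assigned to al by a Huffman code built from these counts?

3

Repeatedly merge the two smallest:
merge ka(20) and ga(27): 47
merge be(33) and al(41): 74
merge 47 and 74: 121
merge th(111) and 121: 232
al sits 3 levels below the root, so its codeword is 3 bits.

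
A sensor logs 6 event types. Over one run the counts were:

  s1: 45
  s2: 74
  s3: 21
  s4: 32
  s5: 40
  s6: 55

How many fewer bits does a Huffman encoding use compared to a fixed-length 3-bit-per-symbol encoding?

129

Fixed-length: 3 bits × 267 symbols = 801 bits.
Huffman merges:
merge s3(21) and s4(32): 53
merge s5(40) and s1(45): 85
merge 53 and s6(55): 108
merge s2(74) and 85: 159
merge 108 and 159: 267
Huffman total = 53 + 85 + 108 + 159 + 267 = 672 bits.
Saving = 801 − 672 = 129 bits.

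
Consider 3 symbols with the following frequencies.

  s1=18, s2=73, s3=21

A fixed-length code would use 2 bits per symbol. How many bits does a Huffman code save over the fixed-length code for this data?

73

Fixed-length: 2 bits × 112 symbols = 224 bits.
Huffman merges:
s1(18) + s3(21) → 39
39 + s2(73) → 112
Huffman total = 39 + 112 = 151 bits.
Saving = 224 − 151 = 73 bits.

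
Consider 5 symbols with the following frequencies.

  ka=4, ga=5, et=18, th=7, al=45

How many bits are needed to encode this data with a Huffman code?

138

Merge the two smallest weights repeatedly:
ka(4) + ga(5) → 9
th(7) + 9 → 16
16 + et(18) → 34
34 + al(45) → 79
Total encoded bits = sum of merged weights = 9 + 16 + 34 + 79 = 138.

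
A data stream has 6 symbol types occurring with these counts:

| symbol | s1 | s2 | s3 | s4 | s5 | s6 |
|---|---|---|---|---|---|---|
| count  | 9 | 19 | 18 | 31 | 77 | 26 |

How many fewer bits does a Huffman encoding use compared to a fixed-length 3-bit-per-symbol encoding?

Fixed-length: 3 bits × 180 symbols = 540 bits.
Huffman merges:
s1(9) + s3(18) → 27
s2(19) + s6(26) → 45
27 + s4(31) → 58
45 + 58 → 103
s5(77) + 103 → 180
Huffman total = 27 + 45 + 58 + 103 + 180 = 413 bits.
Saving = 540 − 413 = 127 bits.

127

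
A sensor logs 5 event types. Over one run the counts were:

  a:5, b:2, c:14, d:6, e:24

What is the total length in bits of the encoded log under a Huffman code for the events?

98

Greedily combine the two least-frequent nodes:
merge b(2) and a(5): 7
merge d(6) and 7: 13
merge 13 and c(14): 27
merge e(24) and 27: 51
The encoded length is the sum of every internal node's weight: 7 + 13 + 27 + 51 = 98 bits.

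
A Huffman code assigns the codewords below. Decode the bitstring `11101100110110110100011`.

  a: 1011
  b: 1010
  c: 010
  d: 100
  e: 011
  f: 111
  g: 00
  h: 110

feghhhde

Read left to right; each codeword is recognised as soon as it completes (prefix code):
  111→f | 011→e | 00→g | 110→h | 110→h | 110→h | 100→d | 011→e
Decoded message: feghhhde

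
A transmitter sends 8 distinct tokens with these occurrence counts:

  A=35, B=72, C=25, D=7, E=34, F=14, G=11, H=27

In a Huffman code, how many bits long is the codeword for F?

Build the tree from the bottom:
combine D(7), G(11) → 18
combine F(14), 18 → 32
combine C(25), H(27) → 52
combine 32, E(34) → 66
combine A(35), 52 → 87
combine 66, B(72) → 138
combine 87, 138 → 225
F's leaf is at depth 4, giving a 4-bit codeword.

4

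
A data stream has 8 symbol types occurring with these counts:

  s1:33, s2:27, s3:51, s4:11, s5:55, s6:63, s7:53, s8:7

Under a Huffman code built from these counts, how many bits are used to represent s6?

Huffman merges, smallest pair first:
combine s8(7), s4(11) → 18
combine 18, s2(27) → 45
combine s1(33), 45 → 78
combine s3(51), s7(53) → 104
combine s5(55), s6(63) → 118
combine 78, 104 → 182
combine 118, 182 → 300
s6's leaf is at depth 2, giving a 2-bit codeword.

2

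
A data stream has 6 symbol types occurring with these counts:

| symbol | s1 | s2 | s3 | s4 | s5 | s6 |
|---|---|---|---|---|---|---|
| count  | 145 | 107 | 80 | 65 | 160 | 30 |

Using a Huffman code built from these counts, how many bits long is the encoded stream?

1444

Greedily combine the two least-frequent nodes:
s6(30) + s4(65) → 95
s3(80) + 95 → 175
s2(107) + s1(145) → 252
s5(160) + 175 → 335
252 + 335 → 587
The encoded length is the sum of every internal node's weight: 95 + 175 + 252 + 335 + 587 = 1444 bits.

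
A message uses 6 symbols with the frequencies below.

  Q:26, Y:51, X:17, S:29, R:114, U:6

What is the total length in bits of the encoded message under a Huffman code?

Build the Huffman tree bottom-up:
merge U(6) and X(17): 23
merge 23 and Q(26): 49
merge S(29) and 49: 78
merge Y(51) and 78: 129
merge R(114) and 129: 243
The encoded length is the sum of every internal node's weight: 23 + 49 + 78 + 129 + 243 = 522 bits.

522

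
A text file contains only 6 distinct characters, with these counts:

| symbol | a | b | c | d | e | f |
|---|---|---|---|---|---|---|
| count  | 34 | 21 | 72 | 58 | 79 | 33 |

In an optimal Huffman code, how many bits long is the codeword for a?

Repeatedly merge the two smallest:
merge b(21) and f(33): 54
merge a(34) and 54: 88
merge d(58) and c(72): 130
merge e(79) and 88: 167
merge 130 and 167: 297
a's leaf is at depth 3, giving a 3-bit codeword.

3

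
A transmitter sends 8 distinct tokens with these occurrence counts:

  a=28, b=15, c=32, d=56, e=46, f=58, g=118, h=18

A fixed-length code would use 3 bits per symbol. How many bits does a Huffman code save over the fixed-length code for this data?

85

Fixed-length: 3 bits × 371 symbols = 1113 bits.
Huffman merges:
combine b(15), h(18) → 33
combine a(28), c(32) → 60
combine 33, e(46) → 79
combine d(56), f(58) → 114
combine 60, 79 → 139
combine 114, g(118) → 232
combine 139, 232 → 371
Huffman total = 33 + 60 + 79 + 114 + 139 + 232 + 371 = 1028 bits.
Saving = 1113 − 1028 = 85 bits.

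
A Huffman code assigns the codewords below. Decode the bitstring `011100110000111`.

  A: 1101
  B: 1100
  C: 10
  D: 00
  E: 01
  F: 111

Read left to right; each codeword is recognised as soon as it completes (prefix code):
  01→E | 1100→B | 1100→B | 00→D | 111→F
Decoded message: EBBDF

EBBDF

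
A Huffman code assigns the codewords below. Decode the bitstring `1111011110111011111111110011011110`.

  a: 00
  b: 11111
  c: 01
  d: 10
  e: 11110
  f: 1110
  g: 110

eefbbage

Read left to right; each codeword is recognised as soon as it completes (prefix code):
  11110→e | 11110→e | 1110→f | 11111→b | 11111→b | 00→a | 110→g | 11110→e
Decoded message: eefbbage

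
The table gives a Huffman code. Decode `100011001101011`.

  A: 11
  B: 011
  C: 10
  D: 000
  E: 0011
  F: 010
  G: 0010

Read left to right; each codeword is recognised as soon as it completes (prefix code):
  10→C | 0011→E | 0011→E | 010→F | 11→A
Decoded message: CEEFA

CEEFA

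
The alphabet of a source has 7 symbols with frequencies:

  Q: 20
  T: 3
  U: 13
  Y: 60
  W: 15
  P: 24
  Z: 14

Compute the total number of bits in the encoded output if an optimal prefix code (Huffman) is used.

Greedily combine the two least-frequent nodes:
T(3) + U(13) → 16
Z(14) + W(15) → 29
16 + Q(20) → 36
P(24) + 29 → 53
36 + 53 → 89
Y(60) + 89 → 149
Total encoded bits = sum of merged weights = 16 + 29 + 36 + 53 + 89 + 149 = 372.

372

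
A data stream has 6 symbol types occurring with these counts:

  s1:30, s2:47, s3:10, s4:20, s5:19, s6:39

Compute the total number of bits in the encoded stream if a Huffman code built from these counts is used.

Merge the two smallest weights repeatedly:
merge s3(10) and s5(19): 29
merge s4(20) and 29: 49
merge s1(30) and s6(39): 69
merge s2(47) and 49: 96
merge 69 and 96: 165
Total encoded bits = sum of merged weights = 29 + 49 + 69 + 96 + 165 = 408.

408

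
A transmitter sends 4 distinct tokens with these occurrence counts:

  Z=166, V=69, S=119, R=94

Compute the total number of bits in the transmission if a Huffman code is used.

Merge the two smallest weights repeatedly:
V(69) + R(94) → 163
S(119) + 163 → 282
Z(166) + 282 → 448
Each symbol's bit-cost is frequency × depth; summing gives 893 bits (equivalently 163 + 282 + 448).

893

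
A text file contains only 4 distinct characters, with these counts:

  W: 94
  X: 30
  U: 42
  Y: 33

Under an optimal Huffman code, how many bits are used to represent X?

3

Repeatedly merge the two smallest:
merge X(30) and Y(33): 63
merge U(42) and 63: 105
merge W(94) and 105: 199
X sits 3 levels below the root, so its codeword is 3 bits.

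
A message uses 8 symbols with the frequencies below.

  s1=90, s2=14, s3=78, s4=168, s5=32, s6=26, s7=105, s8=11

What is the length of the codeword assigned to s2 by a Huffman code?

6

Huffman merges, smallest pair first:
combine s8(11), s2(14) → 25
combine 25, s6(26) → 51
combine s5(32), 51 → 83
combine s3(78), 83 → 161
combine s1(90), s7(105) → 195
combine 161, s4(168) → 329
combine 195, 329 → 524
s2's leaf is at depth 6, giving a 6-bit codeword.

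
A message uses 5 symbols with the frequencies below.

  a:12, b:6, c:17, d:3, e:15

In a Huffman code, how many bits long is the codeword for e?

2

Huffman merges, smallest pair first:
d(3) + b(6) → 9
9 + a(12) → 21
e(15) + c(17) → 32
21 + 32 → 53
e sits 2 levels below the root, so its codeword is 2 bits.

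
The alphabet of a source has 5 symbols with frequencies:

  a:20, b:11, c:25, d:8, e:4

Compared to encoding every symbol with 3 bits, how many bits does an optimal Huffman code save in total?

58

Fixed-length: 3 bits × 68 symbols = 204 bits.
Huffman merges:
merge e(4) and d(8): 12
merge b(11) and 12: 23
merge a(20) and 23: 43
merge c(25) and 43: 68
Huffman total = 12 + 23 + 43 + 68 = 146 bits.
Saving = 204 − 146 = 58 bits.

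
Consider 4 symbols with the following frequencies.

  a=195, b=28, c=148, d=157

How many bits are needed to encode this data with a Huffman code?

Build the Huffman tree bottom-up:
merge b(28) and c(148): 176
merge d(157) and 176: 333
merge a(195) and 333: 528
Total encoded bits = sum of merged weights = 176 + 333 + 528 = 1037.

1037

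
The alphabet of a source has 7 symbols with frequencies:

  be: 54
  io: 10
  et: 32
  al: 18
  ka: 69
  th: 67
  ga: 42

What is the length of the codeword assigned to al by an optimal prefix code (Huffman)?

Repeatedly merge the two smallest:
io(10) + al(18) → 28
28 + et(32) → 60
ga(42) + be(54) → 96
60 + th(67) → 127
ka(69) + 96 → 165
127 + 165 → 292
al's leaf is at depth 4, giving a 4-bit codeword.

4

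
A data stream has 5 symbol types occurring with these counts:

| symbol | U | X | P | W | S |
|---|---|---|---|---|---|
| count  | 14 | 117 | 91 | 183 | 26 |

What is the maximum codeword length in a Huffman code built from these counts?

Merge the two lowest-weight nodes at each step:
U(14) + S(26) → 40
40 + P(91) → 131
X(117) + 131 → 248
W(183) + 248 → 431
The first pair merged (U, S) ends up deepest, at depth 4.

4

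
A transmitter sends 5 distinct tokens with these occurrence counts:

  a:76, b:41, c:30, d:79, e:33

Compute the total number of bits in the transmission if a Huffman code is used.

Build the Huffman tree bottom-up:
merge c(30) and e(33): 63
merge b(41) and 63: 104
merge a(76) and d(79): 155
merge 104 and 155: 259
The encoded length is the sum of every internal node's weight: 63 + 104 + 155 + 259 = 581 bits.

581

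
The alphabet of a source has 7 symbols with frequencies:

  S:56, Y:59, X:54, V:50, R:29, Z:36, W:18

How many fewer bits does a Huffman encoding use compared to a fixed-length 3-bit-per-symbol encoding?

Fixed-length: 3 bits × 302 symbols = 906 bits.
Huffman merges:
combine W(18), R(29) → 47
combine Z(36), 47 → 83
combine V(50), X(54) → 104
combine S(56), Y(59) → 115
combine 83, 104 → 187
combine 115, 187 → 302
Huffman total = 47 + 83 + 104 + 115 + 187 + 302 = 838 bits.
Saving = 906 − 838 = 68 bits.

68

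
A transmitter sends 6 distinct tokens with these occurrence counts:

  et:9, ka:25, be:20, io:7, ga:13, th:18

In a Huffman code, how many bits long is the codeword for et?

4

Huffman merges, smallest pair first:
combine io(7), et(9) → 16
combine ga(13), 16 → 29
combine th(18), be(20) → 38
combine ka(25), 29 → 54
combine 38, 54 → 92
The subtree containing et is merged 4 times, so code length = 4.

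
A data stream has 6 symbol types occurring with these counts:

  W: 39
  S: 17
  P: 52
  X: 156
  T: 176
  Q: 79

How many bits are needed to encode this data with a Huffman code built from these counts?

1202

Greedily combine the two least-frequent nodes:
S(17) + W(39) → 56
P(52) + 56 → 108
Q(79) + 108 → 187
X(156) + T(176) → 332
187 + 332 → 519
Each symbol's bit-cost is frequency × depth; summing gives 1202 bits (equivalently 56 + 108 + 187 + 332 + 519).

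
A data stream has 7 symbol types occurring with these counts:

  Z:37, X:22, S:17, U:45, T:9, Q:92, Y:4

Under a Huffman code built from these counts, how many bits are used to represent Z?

Huffman merges, smallest pair first:
combine Y(4), T(9) → 13
combine 13, S(17) → 30
combine X(22), 30 → 52
combine Z(37), U(45) → 82
combine 52, 82 → 134
combine Q(92), 134 → 226
Z's leaf is at depth 3, giving a 3-bit codeword.

3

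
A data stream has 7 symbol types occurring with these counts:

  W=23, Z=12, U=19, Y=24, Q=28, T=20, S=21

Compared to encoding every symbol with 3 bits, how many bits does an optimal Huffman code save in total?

Fixed-length: 3 bits × 147 symbols = 441 bits.
Huffman merges:
merge Z(12) and U(19): 31
merge T(20) and S(21): 41
merge W(23) and Y(24): 47
merge Q(28) and 31: 59
merge 41 and 47: 88
merge 59 and 88: 147
Huffman total = 31 + 41 + 47 + 59 + 88 + 147 = 413 bits.
Saving = 441 − 413 = 28 bits.

28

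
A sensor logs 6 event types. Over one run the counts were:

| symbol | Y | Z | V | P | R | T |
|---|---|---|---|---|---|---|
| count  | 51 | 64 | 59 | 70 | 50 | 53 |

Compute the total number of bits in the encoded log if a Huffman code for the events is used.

907

Greedily combine the two least-frequent nodes:
merge R(50) and Y(51): 101
merge T(53) and V(59): 112
merge Z(64) and P(70): 134
merge 101 and 112: 213
merge 134 and 213: 347
Each symbol's bit-cost is frequency × depth; summing gives 907 bits (equivalently 101 + 112 + 134 + 213 + 347).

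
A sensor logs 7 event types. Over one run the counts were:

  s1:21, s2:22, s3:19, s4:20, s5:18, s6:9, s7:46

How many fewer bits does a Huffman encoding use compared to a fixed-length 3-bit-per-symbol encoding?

Fixed-length: 3 bits × 155 symbols = 465 bits.
Huffman merges:
merge s6(9) and s5(18): 27
merge s3(19) and s4(20): 39
merge s1(21) and s2(22): 43
merge 27 and 39: 66
merge 43 and s7(46): 89
merge 66 and 89: 155
Huffman total = 27 + 39 + 43 + 66 + 89 + 155 = 419 bits.
Saving = 465 − 419 = 46 bits.

46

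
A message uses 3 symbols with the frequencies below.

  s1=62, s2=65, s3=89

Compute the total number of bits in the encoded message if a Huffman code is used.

343

Merge the two smallest weights repeatedly:
merge s1(62) and s2(65): 127
merge s3(89) and 127: 216
The encoded length is the sum of every internal node's weight: 127 + 216 = 343 bits.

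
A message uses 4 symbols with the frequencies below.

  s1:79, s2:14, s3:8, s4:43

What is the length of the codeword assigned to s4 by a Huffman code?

Huffman merges, smallest pair first:
combine s3(8), s2(14) → 22
combine 22, s4(43) → 65
combine 65, s1(79) → 144
s4 sits 2 levels below the root, so its codeword is 2 bits.

2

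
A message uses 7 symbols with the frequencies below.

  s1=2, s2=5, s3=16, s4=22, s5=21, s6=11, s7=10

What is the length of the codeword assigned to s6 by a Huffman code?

3

Build the tree from the bottom:
merge s1(2) and s2(5): 7
merge 7 and s7(10): 17
merge s6(11) and s3(16): 27
merge 17 and s5(21): 38
merge s4(22) and 27: 49
merge 38 and 49: 87
s6's leaf is at depth 3, giving a 3-bit codeword.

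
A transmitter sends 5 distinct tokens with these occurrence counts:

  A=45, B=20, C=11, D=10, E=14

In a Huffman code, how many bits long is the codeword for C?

Huffman merges, smallest pair first:
combine D(10), C(11) → 21
combine E(14), B(20) → 34
combine 21, 34 → 55
combine A(45), 55 → 100
The subtree containing C is merged 3 times, so code length = 3.

3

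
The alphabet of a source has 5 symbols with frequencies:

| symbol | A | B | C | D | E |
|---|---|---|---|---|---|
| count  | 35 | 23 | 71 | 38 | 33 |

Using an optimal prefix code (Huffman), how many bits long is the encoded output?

456

Greedily combine the two least-frequent nodes:
B(23) + E(33) → 56
A(35) + D(38) → 73
56 + C(71) → 127
73 + 127 → 200
Each symbol's bit-cost is frequency × depth; summing gives 456 bits (equivalently 56 + 73 + 127 + 200).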